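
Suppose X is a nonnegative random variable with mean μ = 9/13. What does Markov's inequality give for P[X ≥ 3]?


μ = E[X] = 9/13, a = 3.
Markov: P[X ≥ 3] ≤ μ/a = (9/13)/3 = 3/13.
Numerically: ≈ 0.23077.
(Since a = 3 > μ = 0.69231, the bound 3/13 is < 1 and informative.)

P[X ≥ 3] ≤ 3/13 ≈ 0.23077.


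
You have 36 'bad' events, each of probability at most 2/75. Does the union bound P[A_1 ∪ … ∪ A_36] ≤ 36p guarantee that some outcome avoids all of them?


Union bound: P[∪_{i=1}^{36} A_i] ≤ Σ_i P[A_i] ≤ 36·p = 36·(2/75) = 24/25.
Numerically: 24/25 ≈ 0.9600.
Is 24/25 < 1? YES.
Since P[∪ A_i] ≤ 24/25 < 1, the complement has P[∩ A_i^c] ≥ 1 − 24/25 = 1/25 > 0, so some outcome avoids every A_i.

36·p = 24/25 ≈ 0.9600; existence CERTIFIED by the union bound.


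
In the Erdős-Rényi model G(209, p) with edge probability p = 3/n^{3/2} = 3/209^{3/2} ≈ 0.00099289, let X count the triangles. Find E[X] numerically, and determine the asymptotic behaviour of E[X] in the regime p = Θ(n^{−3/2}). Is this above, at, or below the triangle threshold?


Number of potential triangles: C(209, 3) = 1499784.
Each occurs with probability p³ ≈ (0.00099289)³ ≈ 9.7882595e-10.
By linearity: E[X] = C(209, 3)·p³ ≈ 1499784 · 9.7882595e-10 ≈ 0.00147.
Since α = 3/2 > 1, p = c/n^{3/2} = o(1/n) is below the triangle threshold p ~ 1/n. Asymptotically E[X] ~ (c³/6)·n^{3(1−α)} = (3³/6)·n^{-1.5} → 0, so by Markov's inequality G has no triangles w.h.p.

E[X] ≈ 0.00147; in regime p = Θ(1/n^{3/2}) E[X] tends to 0 (below the triangle threshold p ~ 1/n).


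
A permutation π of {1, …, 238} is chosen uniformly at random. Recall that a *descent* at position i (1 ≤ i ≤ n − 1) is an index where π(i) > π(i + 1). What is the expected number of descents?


Write X = Σ X_I over i = 1, …, 237, with X_I the indicator of one descent.
There are 237 indicators.
For each fixed i, the pair (π(i), π(i+1)) is a uniformly random ordered pair of distinct values from {1, …, 238}; by symmetry P[π(i) > π(i+1)] = 1/2.
By linearity: E[X] = 237 · (1/2) = (238 − 1) · (1/2) = 237/2 ≈ 118.500000.

E[X] = 237/2 = 118.500000.


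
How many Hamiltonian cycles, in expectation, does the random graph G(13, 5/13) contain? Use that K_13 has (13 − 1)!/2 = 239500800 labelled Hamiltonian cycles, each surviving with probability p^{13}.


K_13 has (13 − 1)!/2 = 239500800 labelled Hamiltonian cycles.
For each such Hamiltonian cycle H, let X_H = 1 if all 13 edges of H are present in G. Then P[X_H = 1] = p^{13} = (5/13)^{13} = 1220703125/302875106592253.
By linearity of expectation: E[X] = Σ_H E[X_H] = 239500800 · p^{13} = 239500800 · 1220703125/302875106592253 = 292359375000000000/302875106592253.
Numerically: E[X] ≈ 965.28.

E[X] = 239500800 · (5/13)^{13} = 292359375000000000/302875106592253 ≈ 965.28.


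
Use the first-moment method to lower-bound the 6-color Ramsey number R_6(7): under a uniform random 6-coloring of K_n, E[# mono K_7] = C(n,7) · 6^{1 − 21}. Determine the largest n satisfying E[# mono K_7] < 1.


We need C(n, 7) · 6^{1 − 21} < 1, i.e. C(n, 7) < 6^{21 − 1} = 3656158440062976.
Check values of n near the boundary:
  n = 562: C(562, 7) = 3384017972944752; 3384017972944752 < 3656158440062976? YES
  n = 563: C(563, 7) = 3426622515769596; 3426622515769596 < 3656158440062976? YES
  n = 564: C(564, 7) = 3469685994423792; 3469685994423792 < 3656158440062976? YES
  n = 565: C(565, 7) = 3513212521235560; 3513212521235560 < 3656158440062976? YES
  n = 566: C(566, 7) = 3557206237959440; 3557206237959440 < 3656158440062976? YES
  n = 567: C(567, 7) = 3601671315933933; 3601671315933933 < 3656158440062976? YES
  n = 568: C(568, 7) = 3646611956239704; 3646611956239704 < 3656158440062976? YES
  n = 569: C(569, 7) = 3692032389858348; 3692032389858348 < 3656158440062976? NO
  n = 570: C(570, 7) = 3737936877831720; 3737936877831720 < 3656158440062976? NO
The largest n with C(n, 7) < 3656158440062976 is n = 568 (where E[X] = 16882462760369/16926659444736 ≈ 0.9973889). Hence R_6(7) > 568, i.e. R_6(7) ≥ 569.

Largest n = 568; hence R_6(7) > 568.


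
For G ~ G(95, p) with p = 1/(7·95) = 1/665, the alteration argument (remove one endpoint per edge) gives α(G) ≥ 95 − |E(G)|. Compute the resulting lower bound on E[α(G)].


E[|E(G)|] = C(95, 2)·p = 4465 · (1/665) = 47/7.
E[α(G)] ≥ n − E[|E(G)|] = 95 − 47/7 = 618/7.
Numerically: ≈ 88.2857.
(This is only a lower bound; the true E[α(G)] may be larger.)

E[α(G)] ≥ 618/7 ≈ 88.2857.


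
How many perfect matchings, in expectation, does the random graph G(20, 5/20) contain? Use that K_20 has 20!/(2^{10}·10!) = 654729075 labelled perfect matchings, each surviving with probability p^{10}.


K_20 has 20!/(2^{10}·10!) = 654729075 labelled perfect matchings.
For each such perfect matching H, let X_H = 1 if all 10 edges of H are present in G. Then P[X_H = 1] = p^{10} = (1/4)^{10} = 1/1048576.
Summing the indicators: E[X] = Σ_H E[X_H] = 654729075 · p^{10} = 654729075 · 1/1048576 = 654729075/1048576.
Numerically: E[X] ≈ 624.4.

E[X] = 654729075 · (1/4)^{10} = 654729075/1048576 ≈ 624.4.


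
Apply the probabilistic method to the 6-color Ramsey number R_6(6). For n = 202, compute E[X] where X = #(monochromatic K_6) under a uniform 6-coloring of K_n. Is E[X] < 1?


E[X] = C(202, 6) · 6^{1 − 15} = 87544611330 · 6^{−14} = 87544611330/78364164096.
As a reduced fraction: E[X] = 14590768555/13060694016 ≈ 1.117.
Is E[X] < 1? NO.
Since E[X] ≥ 1, the first-moment bound is inconclusive at n = 202; it does NOT by itself certify R_6(6) > 202.

E[X] = 14590768555/13060694016 ≈ 1.117; E[X] ≥ 1; first-moment method inconclusive here.


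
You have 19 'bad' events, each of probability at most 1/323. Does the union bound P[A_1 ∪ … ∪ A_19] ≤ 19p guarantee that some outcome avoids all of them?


Union bound: P[∪_{i=1}^{19} A_i] ≤ Σ_i P[A_i] ≤ 19·p = 19·(1/323) = 1/17.
Numerically: 1/17 ≈ 0.0588.
Is 1/17 < 1? YES.
Since P[∪ A_i] ≤ 1/17 < 1, the complement has P[∩ A_i^c] ≥ 1 − 1/17 = 16/17 > 0, so some outcome avoids every A_i.

19·p = 1/17 ≈ 0.0588; existence CERTIFIED by the union bound.


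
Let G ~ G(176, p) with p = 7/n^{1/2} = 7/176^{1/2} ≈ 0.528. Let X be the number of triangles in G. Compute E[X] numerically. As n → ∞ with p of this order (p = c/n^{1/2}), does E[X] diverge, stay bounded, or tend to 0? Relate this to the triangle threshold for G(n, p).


Number of potential triangles: C(176, 3) = 893200.
Each occurs with probability p³ ≈ (0.528)³ ≈ 1.46901e-01.
By linearity: E[X] = C(176, 3)·p³ ≈ 893200 · 1.46901e-01 ≈ 131212.084.
Since α = 1/2 < 1, p = c/n^{1/2} ≫ 1/n is above the triangle threshold p ~ 1/n. Asymptotically E[X] ~ (c³/6)·n^{3(1−α)} = (7³/6)·n^{1.5} → ∞; triangles are abundant w.h.p.

E[X] ≈ 131212.084; in regime p = Θ(1/n^{1/2}) E[X] diverges (above the triangle threshold p ~ 1/n).


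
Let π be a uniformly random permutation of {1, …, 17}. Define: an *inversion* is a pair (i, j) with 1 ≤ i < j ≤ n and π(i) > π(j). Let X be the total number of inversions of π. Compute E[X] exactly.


Write X = Σ X_I over the C(17, 2) = 136 pairs i < j, with X_I the indicator of one inversion.
There are 136 indicators.
For each fixed pair i < j, the values π(i) and π(j) are two distinct elements of {1, …, 17} in uniformly random order; by symmetry P[π(i) > π(j)] = 1/2.
By linearity: E[X] = 136 · (1/2) = C(17, 2) · (1/2) = 136/2 = 68 ≈ 68.000.

E[X] = 68 = 68.000.


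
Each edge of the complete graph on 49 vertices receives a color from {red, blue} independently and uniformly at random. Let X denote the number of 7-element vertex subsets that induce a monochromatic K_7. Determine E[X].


Let X = Σ_S X_S over the C(49, 7) = 85900584 subsets S of size 7, where X_S = 1 if the K_7 on S is monochromatic.
For a fixed S, the K_7 on S has C(7, 2) = 21 edges. P[all 21 edges red] = (1/2)^21, and likewise for blue, so P[monochromatic] = 2·(1/2)^21 = 2^{1 − 21} = 1/1048576.
By linearity of expectation: E[X] = C(49, 7) · 2^{1 − 21} = 85900584 · 1/1048576 = 10737573/131072.
Numerically: E[X] ≈ 81.921181.

E[X] = C(49,7)·2^(1−C(7,2)) = 10737573/131072 ≈ 81.921181.


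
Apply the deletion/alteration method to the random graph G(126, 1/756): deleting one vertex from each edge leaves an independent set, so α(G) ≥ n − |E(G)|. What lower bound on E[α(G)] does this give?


E[|E(G)|] = C(126, 2)·p = 7875 · (1/756) = 125/12.
E[α(G)] ≥ n − E[|E(G)|] = 126 − 125/12 = 1387/12.
Numerically: ≈ 115.5833.
(This is only a lower bound; the true E[α(G)] may be larger.)

E[α(G)] ≥ 1387/12 ≈ 115.5833.


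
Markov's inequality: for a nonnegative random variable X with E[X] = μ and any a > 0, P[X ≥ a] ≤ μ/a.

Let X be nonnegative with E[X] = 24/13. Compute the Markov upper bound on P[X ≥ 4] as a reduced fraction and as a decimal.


μ = E[X] = 24/13, a = 4.
Markov: P[X ≥ 4] ≤ μ/a = (24/13)/4 = 6/13.
Numerically: ≈ 0.462.
(Since a = 4 > μ = 1.846, the bound 6/13 is < 1 and informative.)

P[X ≥ 4] ≤ 6/13 ≈ 0.462.


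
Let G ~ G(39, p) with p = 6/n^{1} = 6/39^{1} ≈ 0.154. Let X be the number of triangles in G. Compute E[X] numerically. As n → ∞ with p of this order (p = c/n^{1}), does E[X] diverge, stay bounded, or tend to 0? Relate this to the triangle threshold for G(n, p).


Number of potential triangles: C(39, 3) = 9139.
Each occurs with probability p³ ≈ (0.154)³ ≈ 3.64133e-03.
By linearity: E[X] = C(39, 3)·p³ ≈ 9139 · 3.64133e-03 ≈ 33.278.
Here α = 1, so p = 6/n is exactly at the triangle threshold p ~ 1/n. Asymptotically E[X] → c³/6 = 6³/6 = 36 ≈ 36.000, a bounded constant. In this regime the triangle count is asymptotically Poisson(c³/6).

E[X] ≈ 33.278; in regime p = Θ(1/n^{1}) E[X] stays bounded (at the triangle threshold p ~ 1/n).


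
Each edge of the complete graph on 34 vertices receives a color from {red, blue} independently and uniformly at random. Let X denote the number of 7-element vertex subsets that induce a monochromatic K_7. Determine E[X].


Let X = Σ_S X_S over the C(34, 7) = 5379616 subsets S of size 7, where X_S = 1 if the K_7 on S is monochromatic.
For a fixed S, the K_7 on S has C(7, 2) = 21 edges. P[all 21 edges red] = (1/2)^21, and likewise for blue, so P[monochromatic] = 2·(1/2)^21 = 2^{1 − 21} = 1/1048576.
By linearity of expectation: E[X] = C(34, 7) · 2^{1 − 21} = 5379616 · 1/1048576 = 168113/32768.
Numerically: E[X] ≈ 5.13040.

E[X] = C(34,7)·2^(1−C(7,2)) = 168113/32768 ≈ 5.13040.


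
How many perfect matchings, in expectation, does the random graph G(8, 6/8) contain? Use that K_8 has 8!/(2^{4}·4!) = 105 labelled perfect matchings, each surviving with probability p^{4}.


K_8 has 8!/(2^{4}·4!) = 105 labelled perfect matchings.
For each such perfect matching H, let X_H = 1 if all 4 edges of H are present in G. Then P[X_H = 1] = p^{4} = (3/4)^{4} = 81/256.
Summing the indicators: E[X] = Σ_H E[X_H] = 105 · p^{4} = 105 · 81/256 = 8505/256.
Numerically: E[X] ≈ 33.2.

E[X] = 105 · (3/4)^{4} = 8505/256 ≈ 33.2.


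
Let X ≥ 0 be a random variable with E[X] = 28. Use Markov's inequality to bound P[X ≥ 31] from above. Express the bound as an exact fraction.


μ = E[X] = 28, a = 31.
Markov: P[X ≥ 31] ≤ μ/a = (28)/31 = 28/31.
Numerically: ≈ 0.903.
(Since a = 31 > μ = 28.000, the bound 28/31 is < 1 and informative.)

P[X ≥ 31] ≤ 28/31 ≈ 0.903.


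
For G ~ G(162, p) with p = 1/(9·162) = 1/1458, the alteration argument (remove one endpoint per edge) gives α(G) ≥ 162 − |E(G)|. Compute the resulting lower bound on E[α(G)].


E[|E(G)|] = C(162, 2)·p = 13041 · (1/1458) = 161/18.
E[α(G)] ≥ n − E[|E(G)|] = 162 − 161/18 = 2755/18.
Numerically: ≈ 153.055556.
(This is only a lower bound; the true E[α(G)] may be larger.)

E[α(G)] ≥ 2755/18 ≈ 153.055556.


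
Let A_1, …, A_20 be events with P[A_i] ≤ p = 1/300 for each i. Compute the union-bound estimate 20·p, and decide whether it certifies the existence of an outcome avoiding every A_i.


Union bound: P[∪_{i=1}^{20} A_i] ≤ Σ_i P[A_i] ≤ 20·p = 20·(1/300) = 1/15.
Numerically: 1/15 ≈ 0.0667.
Is 1/15 < 1? YES.
Since P[∪ A_i] ≤ 1/15 < 1, the complement has P[∩ A_i^c] ≥ 1 − 1/15 = 14/15 > 0, so some outcome avoids every A_i.

20·p = 1/15 ≈ 0.0667; existence CERTIFIED by the union bound.


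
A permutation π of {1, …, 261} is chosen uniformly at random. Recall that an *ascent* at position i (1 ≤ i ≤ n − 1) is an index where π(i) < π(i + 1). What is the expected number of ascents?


Write X = Σ X_I over i = 1, …, 260, with X_I the indicator of one ascent.
There are 260 indicators.
For each fixed i, the pair (π(i), π(i+1)) is a uniformly random ordered pair of distinct values from {1, …, 261}; by symmetry P[π(i) < π(i+1)] = 1/2.
By linearity: E[X] = 260 · (1/2) = (261 − 1) · (1/2) = 130 ≈ 130.00000.

E[X] = 130 = 130.00000.


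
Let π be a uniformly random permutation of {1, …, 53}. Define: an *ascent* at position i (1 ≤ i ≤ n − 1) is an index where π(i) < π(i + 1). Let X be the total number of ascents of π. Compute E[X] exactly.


Write X = Σ X_I over i = 1, …, 52, with X_I the indicator of one ascent.
There are 52 indicators.
For each fixed i, the pair (π(i), π(i+1)) is a uniformly random ordered pair of distinct values from {1, …, 53}; by symmetry P[π(i) < π(i+1)] = 1/2.
By linearity: E[X] = 52 · (1/2) = (53 − 1) · (1/2) = 26 ≈ 26.0000.

E[X] = 26 = 26.0000.


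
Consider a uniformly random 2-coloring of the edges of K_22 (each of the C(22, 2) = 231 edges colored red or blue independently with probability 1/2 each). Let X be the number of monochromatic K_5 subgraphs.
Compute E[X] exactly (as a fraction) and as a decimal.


Let X = Σ_S X_S over the C(22, 5) = 26334 subsets S of size 5, where X_S = 1 if the K_5 on S is monochromatic.
For a fixed S, the K_5 on S has C(5, 2) = 10 edges. P[all 10 edges red] = (1/2)^10, and likewise for blue, so P[monochromatic] = 2·(1/2)^10 = 2^{1 − 10} = 1/512.
Summing: E[X] = C(22, 5) · 2^{1 − 10} = 26334 · 1/512 = 13167/256.
Numerically: E[X] ≈ 51.433594.

E[X] = C(22,5)·2^(1−C(5,2)) = 13167/256 ≈ 51.433594.


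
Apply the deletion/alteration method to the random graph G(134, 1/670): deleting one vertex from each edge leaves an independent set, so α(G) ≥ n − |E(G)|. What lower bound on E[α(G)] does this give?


E[|E(G)|] = C(134, 2)·p = 8911 · (1/670) = 133/10.
E[α(G)] ≥ n − E[|E(G)|] = 134 − 133/10 = 1207/10.
Numerically: ≈ 120.70000.
(This is only a lower bound; the true E[α(G)] may be larger.)

E[α(G)] ≥ 1207/10 ≈ 120.70000.


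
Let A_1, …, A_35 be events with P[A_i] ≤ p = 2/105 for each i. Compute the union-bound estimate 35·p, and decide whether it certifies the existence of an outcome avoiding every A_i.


Union bound: P[∪_{i=1}^{35} A_i] ≤ Σ_i P[A_i] ≤ 35·p = 35·(2/105) = 2/3.
Numerically: 2/3 ≈ 0.6667.
Is 2/3 < 1? YES.
Since P[∪ A_i] ≤ 2/3 < 1, the complement has P[∩ A_i^c] ≥ 1 − 2/3 = 1/3 > 0, so some outcome avoids every A_i.

35·p = 2/3 ≈ 0.6667; existence CERTIFIED by the union bound.


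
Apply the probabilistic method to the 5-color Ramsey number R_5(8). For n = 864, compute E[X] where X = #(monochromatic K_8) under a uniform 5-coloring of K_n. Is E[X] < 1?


E[X] = C(864, 8) · 5^{1 − 28} = 7455455062926006708 · 5^{−27} = 7455455062926006708/7450580596923828125.
As a reduced fraction: E[X] = 7455455062926006708/7450580596923828125 ≈ 1.00065.
Is E[X] < 1? NO.
Since E[X] ≥ 1, the first-moment bound is inconclusive at n = 864; it does NOT by itself certify R_5(8) > 864.

E[X] = 7455455062926006708/7450580596923828125 ≈ 1.00065; E[X] ≥ 1; first-moment method inconclusive here.


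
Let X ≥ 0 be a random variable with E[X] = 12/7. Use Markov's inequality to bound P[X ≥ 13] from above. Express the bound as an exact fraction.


μ = E[X] = 12/7, a = 13.
Markov: P[X ≥ 13] ≤ μ/a = (12/7)/13 = 12/91.
Numerically: ≈ 0.1319.
(Since a = 13 > μ = 1.7143, the bound 12/91 is < 1 and informative.)

P[X ≥ 13] ≤ 12/91 ≈ 0.1319.


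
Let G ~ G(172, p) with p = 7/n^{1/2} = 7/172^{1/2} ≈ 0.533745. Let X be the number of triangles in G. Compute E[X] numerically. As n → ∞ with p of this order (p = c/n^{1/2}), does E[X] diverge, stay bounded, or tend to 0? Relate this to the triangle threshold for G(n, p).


Number of potential triangles: C(172, 3) = 833340.
Each occurs with probability p³ ≈ (0.533745)³ ≈ 1.52055261e-01.
By linearity: E[X] = C(172, 3)·p³ ≈ 833340 · 1.52055261e-01 ≈ 126713.730814.
Since α = 1/2 < 1, p = c/n^{1/2} ≫ 1/n is above the triangle threshold p ~ 1/n. Asymptotically E[X] ~ (c³/6)·n^{3(1−α)} = (7³/6)·n^{1.5} → ∞; triangles are abundant w.h.p.

E[X] ≈ 126713.730814; in regime p = Θ(1/n^{1/2}) E[X] diverges (above the triangle threshold p ~ 1/n).


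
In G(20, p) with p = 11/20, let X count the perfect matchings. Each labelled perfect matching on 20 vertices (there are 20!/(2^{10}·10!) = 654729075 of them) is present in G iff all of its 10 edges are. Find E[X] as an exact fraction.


K_20 has 20!/(2^{10}·10!) = 654729075 labelled perfect matchings.
For each such perfect matching H, let X_H = 1 if all 10 edges of H are present in G. Then P[X_H = 1] = p^{10} = (11/20)^{10} = 25937424601/10240000000000.
Summing the indicators: E[X] = Σ_H E[X_H] = 654729075 · p^{10} = 654729075 · 25937424601/10240000000000 = 679279440675798963/409600000000.
Numerically: E[X] ≈ 1.658e+06.

E[X] = 654729075 · (11/20)^{10} = 679279440675798963/409600000000 ≈ 1.658e+06.


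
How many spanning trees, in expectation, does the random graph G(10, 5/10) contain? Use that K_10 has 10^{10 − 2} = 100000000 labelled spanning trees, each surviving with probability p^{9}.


K_10 has 10^{10 − 2} = 100000000 labelled spanning trees.
For each such spanning tree H, let X_H = 1 if all 9 edges of H are present in G. Then P[X_H = 1] = p^{9} = (1/2)^{9} = 1/512.
By linearity of expectation: E[X] = Σ_H E[X_H] = 100000000 · p^{9} = 100000000 · 1/512 = 390625/2.
Numerically: E[X] ≈ 1.95e+05.

E[X] = 100000000 · (1/2)^{9} = 390625/2 ≈ 1.95e+05.


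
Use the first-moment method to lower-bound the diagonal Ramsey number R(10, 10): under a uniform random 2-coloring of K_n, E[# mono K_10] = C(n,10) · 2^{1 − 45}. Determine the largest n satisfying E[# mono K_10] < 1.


We need C(n, 10) · 2^{1 − 45} < 1, i.e. C(n, 10) < 2^{45 − 1} = 17592186044416.
Check values of n near the boundary:
  n = 99: C(99, 10) = 15579278510796; 15579278510796 < 17592186044416? YES
  n = 100: C(100, 10) = 17310309456440; 17310309456440 < 17592186044416? YES
  n = 101: C(101, 10) = 19212541264840; 19212541264840 < 17592186044416? NO
  n = 102: C(102, 10) = 21300860967540; 21300860967540 < 17592186044416? NO
The largest n with C(n, 10) < 17592186044416 is n = 100 (where E[X] = 2163788682055/2199023255552 ≈ 0.9839772). Hence R(10, 10) > 100, i.e. R(10, 10) ≥ 101.

Largest n = 100; hence R(10, 10) > 100.


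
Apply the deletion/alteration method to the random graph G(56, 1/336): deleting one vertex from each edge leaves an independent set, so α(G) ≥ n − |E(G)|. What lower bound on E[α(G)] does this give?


E[|E(G)|] = C(56, 2)·p = 1540 · (1/336) = 55/12.
E[α(G)] ≥ n − E[|E(G)|] = 56 − 55/12 = 617/12.
Numerically: ≈ 51.417.
(This is only a lower bound; the true E[α(G)] may be larger.)

E[α(G)] ≥ 617/12 ≈ 51.417.


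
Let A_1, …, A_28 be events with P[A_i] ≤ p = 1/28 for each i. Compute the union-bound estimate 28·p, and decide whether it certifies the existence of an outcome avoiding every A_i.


Union bound: P[∪_{i=1}^{28} A_i] ≤ Σ_i P[A_i] ≤ 28·p = 28·(1/28) = 1.
Numerically: 1 ≈ 1.00000.
Is 1 < 1? NO.
Since the bound 1 is ≥ 1, the union bound is uninformative here; it does NOT by itself certify existence.

28·p = 1 ≈ 1.00000; existence NOT certified by the union bound.


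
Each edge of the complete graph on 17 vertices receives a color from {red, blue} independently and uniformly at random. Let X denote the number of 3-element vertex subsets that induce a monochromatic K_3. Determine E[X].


Let X = Σ_S X_S over the C(17, 3) = 680 subsets S of size 3, where X_S = 1 if the K_3 on S is monochromatic.
For a fixed S, the K_3 on S has C(3, 2) = 3 edges. P[all 3 edges red] = (1/2)^3, and likewise for blue, so P[monochromatic] = 2·(1/2)^3 = 2^{1 − 3} = 1/4.
By linearity of expectation: E[X] = C(17, 3) · 2^{1 − 3} = 680 · 1/4 = 170.
Numerically: E[X] ≈ 170.0000.

E[X] = C(17,3)·2^(1−C(3,2)) = 170 ≈ 170.0000.


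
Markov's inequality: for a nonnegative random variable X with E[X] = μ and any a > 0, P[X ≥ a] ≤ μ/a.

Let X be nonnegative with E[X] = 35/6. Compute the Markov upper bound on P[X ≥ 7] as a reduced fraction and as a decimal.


μ = E[X] = 35/6, a = 7.
Markov: P[X ≥ 7] ≤ μ/a = (35/6)/7 = 5/6.
Numerically: ≈ 0.833333.
(Since a = 7 > μ = 5.833333, the bound 5/6 is < 1 and informative.)

P[X ≥ 7] ≤ 5/6 ≈ 0.833333.


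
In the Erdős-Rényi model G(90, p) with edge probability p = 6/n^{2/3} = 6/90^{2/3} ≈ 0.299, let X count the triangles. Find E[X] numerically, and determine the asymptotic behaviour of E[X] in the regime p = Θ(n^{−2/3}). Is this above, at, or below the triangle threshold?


Number of potential triangles: C(90, 3) = 117480.
Each occurs with probability p³ ≈ (0.299)³ ≈ 2.66667e-02.
By linearity: E[X] = C(90, 3)·p³ ≈ 117480 · 2.66667e-02 ≈ 3132.800.
Since α = 2/3 < 1, p = c/n^{2/3} ≫ 1/n is above the triangle threshold p ~ 1/n. Asymptotically E[X] ~ (c³/6)·n^{3(1−α)} = (6³/6)·n^{1} → ∞; triangles are abundant w.h.p.

E[X] ≈ 3132.800; in regime p = Θ(1/n^{2/3}) E[X] diverges (above the triangle threshold p ~ 1/n).


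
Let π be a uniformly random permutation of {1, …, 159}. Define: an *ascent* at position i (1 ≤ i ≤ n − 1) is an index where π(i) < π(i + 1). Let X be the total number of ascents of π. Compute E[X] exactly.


Write X = Σ X_I over i = 1, …, 158, with X_I the indicator of one ascent.
There are 158 indicators.
For each fixed i, the pair (π(i), π(i+1)) is a uniformly random ordered pair of distinct values from {1, …, 159}; by symmetry P[π(i) < π(i+1)] = 1/2.
By linearity: E[X] = 158 · (1/2) = (159 − 1) · (1/2) = 79 ≈ 79.000000.

E[X] = 79 = 79.000000.


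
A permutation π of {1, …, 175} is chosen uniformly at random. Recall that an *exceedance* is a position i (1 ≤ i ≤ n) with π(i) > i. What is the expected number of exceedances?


Write X = Σ_{i=1}^{175} X_i, where X_i = 1_{π(i) > i}.
For each fixed i, π(i) is uniform over {1, …, 175} (marginal of a uniform permutation), so P[π(i) > i] = (n − i)/n. Summing: Σ_{i=1}^{175} (n − i)/n = (0 + 1 + … + 174)/175 = 175(175 − 1)/(2·175) = (175 − 1)/2.
Hence E[X] = Σ_{i=1}^{175} (175 − i)/175 = 87 ≈ 87.0000.

E[X] = 87 = 87.0000.


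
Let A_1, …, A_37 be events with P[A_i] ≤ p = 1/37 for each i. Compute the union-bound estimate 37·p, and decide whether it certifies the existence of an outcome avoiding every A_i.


Union bound: P[∪_{i=1}^{37} A_i] ≤ Σ_i P[A_i] ≤ 37·p = 37·(1/37) = 1.
Numerically: 1 ≈ 1.0000.
Is 1 < 1? NO.
Since the bound 1 is ≥ 1, the union bound is uninformative here; it does NOT by itself certify existence.

37·p = 1 ≈ 1.0000; existence NOT certified by the union bound.


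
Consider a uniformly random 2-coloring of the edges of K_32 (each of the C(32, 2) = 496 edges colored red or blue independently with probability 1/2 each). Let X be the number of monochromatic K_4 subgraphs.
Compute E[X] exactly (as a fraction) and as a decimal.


Let X = Σ_S X_S over the C(32, 4) = 35960 subsets S of size 4, where X_S = 1 if the K_4 on S is monochromatic.
For a fixed S, the K_4 on S has C(4, 2) = 6 edges. P[all 6 edges red] = (1/2)^6, and likewise for blue, so P[monochromatic] = 2·(1/2)^6 = 2^{1 − 6} = 1/32.
By linearity: E[X] = C(32, 4) · 2^{1 − 6} = 35960 · 1/32 = 4495/4.
Numerically: E[X] ≈ 1123.750.

E[X] = C(32,4)·2^(1−C(4,2)) = 4495/4 ≈ 1123.750.


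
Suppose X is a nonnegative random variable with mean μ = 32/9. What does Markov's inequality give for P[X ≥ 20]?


μ = E[X] = 32/9, a = 20.
Markov: P[X ≥ 20] ≤ μ/a = (32/9)/20 = 8/45.
Numerically: ≈ 0.177778.
(Since a = 20 > μ = 3.555556, the bound 8/45 is < 1 and informative.)

P[X ≥ 20] ≤ 8/45 ≈ 0.177778.


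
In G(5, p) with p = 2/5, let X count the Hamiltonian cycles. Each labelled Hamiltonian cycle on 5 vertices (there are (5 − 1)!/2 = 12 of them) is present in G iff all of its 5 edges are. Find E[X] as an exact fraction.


K_5 has (5 − 1)!/2 = 12 labelled Hamiltonian cycles.
For each such Hamiltonian cycle H, let X_H = 1 if all 5 edges of H are present in G. Then P[X_H = 1] = p^{5} = (2/5)^{5} = 32/3125.
Summing the indicators: E[X] = Σ_H E[X_H] = 12 · p^{5} = 12 · 32/3125 = 384/3125.
Numerically: E[X] ≈ 0.1229.

E[X] = 12 · (2/5)^{5} = 384/3125 ≈ 0.1229.


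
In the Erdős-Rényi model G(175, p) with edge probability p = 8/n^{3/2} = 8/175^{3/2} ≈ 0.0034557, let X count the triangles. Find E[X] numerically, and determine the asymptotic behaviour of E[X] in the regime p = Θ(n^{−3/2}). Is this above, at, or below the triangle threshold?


Number of potential triangles: C(175, 3) = 877975.
Each occurs with probability p³ ≈ (0.0034557)³ ≈ 4.1266605e-08.
By linearity: E[X] = C(175, 3)·p³ ≈ 877975 · 4.1266605e-08 ≈ 0.03623.
Since α = 3/2 > 1, p = c/n^{3/2} = o(1/n) is below the triangle threshold p ~ 1/n. Asymptotically E[X] ~ (c³/6)·n^{3(1−α)} = (8³/6)·n^{-1.5} → 0, so by Markov's inequality G has no triangles w.h.p.

E[X] ≈ 0.03623; in regime p = Θ(1/n^{3/2}) E[X] tends to 0 (below the triangle threshold p ~ 1/n).


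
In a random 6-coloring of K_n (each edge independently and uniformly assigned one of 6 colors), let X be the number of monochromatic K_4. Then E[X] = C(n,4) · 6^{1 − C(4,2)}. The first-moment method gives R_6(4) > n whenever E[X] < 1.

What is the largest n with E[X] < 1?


We need C(n, 4) · 6^{1 − 6} < 1, i.e. C(n, 4) < 6^{6 − 1} = 7776.
Check values of n near the boundary:
  n = 21: C(21, 4) = 5985; 5985 < 7776? YES
  n = 22: C(22, 4) = 7315; 7315 < 7776? YES
  n = 23: C(23, 4) = 8855; 8855 < 7776? NO
  n = 24: C(24, 4) = 10626; 10626 < 7776? NO
  n = 25: C(25, 4) = 12650; 12650 < 7776? NO
The largest n with C(n, 4) < 7776 is n = 22 (where E[X] = 7315/7776 ≈ 0.9407150). Hence R_6(4) > 22, i.e. R_6(4) ≥ 23.

Largest n = 22; hence R_6(4) > 22.


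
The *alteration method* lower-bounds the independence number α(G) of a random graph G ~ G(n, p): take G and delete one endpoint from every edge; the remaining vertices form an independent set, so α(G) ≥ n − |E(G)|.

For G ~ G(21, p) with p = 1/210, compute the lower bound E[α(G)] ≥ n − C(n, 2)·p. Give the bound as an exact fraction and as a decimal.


E[|E(G)|] = C(21, 2)·p = 210 · (1/210) = 1.
E[α(G)] ≥ n − E[|E(G)|] = 21 − 1 = 20.
Numerically: ≈ 20.00000.
(This is only a lower bound; the true E[α(G)] may be larger.)

E[α(G)] ≥ 20 ≈ 20.00000.


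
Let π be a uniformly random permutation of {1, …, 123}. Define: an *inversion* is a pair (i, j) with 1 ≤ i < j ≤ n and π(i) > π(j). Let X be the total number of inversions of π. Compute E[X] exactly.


Write X = Σ X_I over the C(123, 2) = 7503 pairs i < j, with X_I the indicator of one inversion.
There are 7503 indicators.
For each fixed pair i < j, the values π(i) and π(j) are two distinct elements of {1, …, 123} in uniformly random order; by symmetry P[π(i) > π(j)] = 1/2.
By linearity: E[X] = 7503 · (1/2) = C(123, 2) · (1/2) = 7503/2 = 7503/2 ≈ 3751.5000.

E[X] = 7503/2 = 3751.5000.


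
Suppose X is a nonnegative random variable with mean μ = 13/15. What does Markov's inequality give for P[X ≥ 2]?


μ = E[X] = 13/15, a = 2.
Markov: P[X ≥ 2] ≤ μ/a = (13/15)/2 = 13/30.
Numerically: ≈ 0.4333.
(Since a = 2 > μ = 0.8667, the bound 13/30 is < 1 and informative.)

P[X ≥ 2] ≤ 13/30 ≈ 0.4333.


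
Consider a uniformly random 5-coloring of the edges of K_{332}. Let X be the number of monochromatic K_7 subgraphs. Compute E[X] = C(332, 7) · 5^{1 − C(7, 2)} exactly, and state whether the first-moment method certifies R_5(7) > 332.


E[X] = C(332, 7) · 5^{1 − 21} = 82772214646616 · 5^{−20} = 82772214646616/95367431640625.
As a reduced fraction: E[X] = 82772214646616/95367431640625 ≈ 0.868.
Is E[X] < 1? YES.
Since E[X] < 1, there exists a 5-coloring of K_{332} with no monochromatic K_7; hence R_5(7) > 332.

E[X] = 82772214646616/95367431640625 ≈ 0.868; E[X] < 1, so R_5(7) > 332.


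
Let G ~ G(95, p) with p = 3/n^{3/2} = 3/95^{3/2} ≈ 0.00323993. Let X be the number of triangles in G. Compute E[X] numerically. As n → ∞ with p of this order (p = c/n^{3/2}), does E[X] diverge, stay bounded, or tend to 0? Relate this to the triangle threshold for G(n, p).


Number of potential triangles: C(95, 3) = 138415.
Each occurs with probability p³ ≈ (0.00323993)³ ≈ 3.40100711e-08.
By linearity: E[X] = C(95, 3)·p³ ≈ 138415 · 3.40100711e-08 ≈ 0.004708.
Since α = 3/2 > 1, p = c/n^{3/2} = o(1/n) is below the triangle threshold p ~ 1/n. Asymptotically E[X] ~ (c³/6)·n^{3(1−α)} = (3³/6)·n^{-1.5} → 0, so by Markov's inequality G has no triangles w.h.p.

E[X] ≈ 0.004708; in regime p = Θ(1/n^{3/2}) E[X] tends to 0 (below the triangle threshold p ~ 1/n).


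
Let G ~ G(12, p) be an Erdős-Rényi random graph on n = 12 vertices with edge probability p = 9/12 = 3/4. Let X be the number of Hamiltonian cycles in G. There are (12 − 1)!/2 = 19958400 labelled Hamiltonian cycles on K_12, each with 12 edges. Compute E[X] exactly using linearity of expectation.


K_12 has (12 − 1)!/2 = 19958400 labelled Hamiltonian cycles.
For each such Hamiltonian cycle H, let X_H = 1 if all 12 edges of H are present in G. Then P[X_H = 1] = p^{12} = (3/4)^{12} = 531441/16777216.
Summing the indicators: E[X] = Σ_H E[X_H] = 19958400 · p^{12} = 19958400 · 531441/16777216 = 82864937925/131072.
Numerically: E[X] ≈ 6.32e+05.

E[X] = 19958400 · (3/4)^{12} = 82864937925/131072 ≈ 6.32e+05.


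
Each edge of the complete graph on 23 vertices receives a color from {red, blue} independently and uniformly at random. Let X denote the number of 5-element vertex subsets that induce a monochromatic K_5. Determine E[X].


Let X = Σ_S X_S over the C(23, 5) = 33649 subsets S of size 5, where X_S = 1 if the K_5 on S is monochromatic.
For a fixed S, the K_5 on S has C(5, 2) = 10 edges. P[all 10 edges red] = (1/2)^10, and likewise for blue, so P[monochromatic] = 2·(1/2)^10 = 2^{1 − 10} = 1/512.
By linearity: E[X] = C(23, 5) · 2^{1 − 10} = 33649 · 1/512 = 33649/512.
Numerically: E[X] ≈ 65.720703.

E[X] = C(23,5)·2^(1−C(5,2)) = 33649/512 ≈ 65.720703.


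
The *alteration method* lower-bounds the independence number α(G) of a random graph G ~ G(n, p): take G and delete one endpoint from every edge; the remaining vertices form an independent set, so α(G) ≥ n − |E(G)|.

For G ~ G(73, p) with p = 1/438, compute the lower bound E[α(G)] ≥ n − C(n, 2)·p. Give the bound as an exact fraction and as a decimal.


E[|E(G)|] = C(73, 2)·p = 2628 · (1/438) = 6.
E[α(G)] ≥ n − E[|E(G)|] = 73 − 6 = 67.
Numerically: ≈ 67.00000.
(This is only a lower bound; the true E[α(G)] may be larger.)

E[α(G)] ≥ 67 ≈ 67.00000.


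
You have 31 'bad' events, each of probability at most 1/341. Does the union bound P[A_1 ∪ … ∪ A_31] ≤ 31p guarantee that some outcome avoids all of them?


Union bound: P[∪_{i=1}^{31} A_i] ≤ Σ_i P[A_i] ≤ 31·p = 31·(1/341) = 1/11.
Numerically: 1/11 ≈ 0.090909.
Is 1/11 < 1? YES.
Since P[∪ A_i] ≤ 1/11 < 1, the complement has P[∩ A_i^c] ≥ 1 − 1/11 = 10/11 > 0, so some outcome avoids every A_i.

31·p = 1/11 ≈ 0.090909; existence CERTIFIED by the union bound.


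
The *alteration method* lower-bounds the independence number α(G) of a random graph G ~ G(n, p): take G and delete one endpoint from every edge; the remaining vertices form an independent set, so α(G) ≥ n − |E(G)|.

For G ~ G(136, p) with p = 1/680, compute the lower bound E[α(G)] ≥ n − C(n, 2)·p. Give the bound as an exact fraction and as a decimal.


E[|E(G)|] = C(136, 2)·p = 9180 · (1/680) = 27/2.
E[α(G)] ≥ n − E[|E(G)|] = 136 − 27/2 = 245/2.
Numerically: ≈ 122.500000.
(This is only a lower bound; the true E[α(G)] may be larger.)

E[α(G)] ≥ 245/2 ≈ 122.500000.


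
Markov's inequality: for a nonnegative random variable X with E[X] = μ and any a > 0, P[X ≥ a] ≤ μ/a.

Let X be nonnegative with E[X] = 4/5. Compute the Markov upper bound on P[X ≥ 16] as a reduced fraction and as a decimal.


μ = E[X] = 4/5, a = 16.
Markov: P[X ≥ 16] ≤ μ/a = (4/5)/16 = 1/20.
Numerically: ≈ 0.0500.
(Since a = 16 > μ = 0.8000, the bound 1/20 is < 1 and informative.)

P[X ≥ 16] ≤ 1/20 ≈ 0.0500.


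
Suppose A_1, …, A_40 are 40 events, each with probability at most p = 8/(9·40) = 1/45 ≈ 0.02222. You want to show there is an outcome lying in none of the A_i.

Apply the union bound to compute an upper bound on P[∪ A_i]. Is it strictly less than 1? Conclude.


Union bound: P[∪_{i=1}^{40} A_i] ≤ Σ_i P[A_i] ≤ 40·p = 40·(1/45) = 8/9.
Numerically: 8/9 ≈ 0.88889.
Is 8/9 < 1? YES.
Since P[∪ A_i] ≤ 8/9 < 1, the complement has P[∩ A_i^c] ≥ 1 − 8/9 = 1/9 > 0, so some outcome avoids every A_i.

40·p = 8/9 ≈ 0.88889; existence CERTIFIED by the union bound.


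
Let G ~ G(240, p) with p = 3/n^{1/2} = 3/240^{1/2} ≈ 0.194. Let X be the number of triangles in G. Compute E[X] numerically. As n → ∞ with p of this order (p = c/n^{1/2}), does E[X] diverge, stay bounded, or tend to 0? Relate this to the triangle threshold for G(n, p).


Number of potential triangles: C(240, 3) = 2275280.
Each occurs with probability p³ ≈ (0.194)³ ≈ 7.26184e-03.
By linearity: E[X] = C(240, 3)·p³ ≈ 2275280 · 7.26184e-03 ≈ 16522.728.
Since α = 1/2 < 1, p = c/n^{1/2} ≫ 1/n is above the triangle threshold p ~ 1/n. Asymptotically E[X] ~ (c³/6)·n^{3(1−α)} = (3³/6)·n^{1.5} → ∞; triangles are abundant w.h.p.

E[X] ≈ 16522.728; in regime p = Θ(1/n^{1/2}) E[X] diverges (above the triangle threshold p ~ 1/n).


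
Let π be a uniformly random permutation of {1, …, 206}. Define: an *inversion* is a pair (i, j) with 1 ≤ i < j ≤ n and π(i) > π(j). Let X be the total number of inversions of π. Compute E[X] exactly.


Write X = Σ X_I over the C(206, 2) = 21115 pairs i < j, with X_I the indicator of one inversion.
There are 21115 indicators.
For each fixed pair i < j, the values π(i) and π(j) are two distinct elements of {1, …, 206} in uniformly random order; by symmetry P[π(i) > π(j)] = 1/2.
By linearity: E[X] = 21115 · (1/2) = C(206, 2) · (1/2) = 21115/2 = 21115/2 ≈ 10557.5000.

E[X] = 21115/2 = 10557.5000.


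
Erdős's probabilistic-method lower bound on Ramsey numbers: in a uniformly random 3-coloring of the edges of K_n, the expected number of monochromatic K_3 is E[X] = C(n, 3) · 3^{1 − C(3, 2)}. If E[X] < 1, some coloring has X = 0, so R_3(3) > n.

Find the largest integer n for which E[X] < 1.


We need C(n, 3) · 3^{1 − 3} < 1, i.e. C(n, 3) < 3^{3 − 1} = 9.
Check values of n near the boundary:
  n = 3: C(3, 3) = 1; 1 < 9? YES
  n = 4: C(4, 3) = 4; 4 < 9? YES
  n = 5: C(5, 3) = 10; 10 < 9? NO
  n = 6: C(6, 3) = 20; 20 < 9? NO
The largest n with C(n, 3) < 9 is n = 4 (where E[X] = 4/9 ≈ 0.4444444). Hence R_3(3) > 4, i.e. R_3(3) ≥ 5.

Largest n = 4; hence R_3(3) > 4.


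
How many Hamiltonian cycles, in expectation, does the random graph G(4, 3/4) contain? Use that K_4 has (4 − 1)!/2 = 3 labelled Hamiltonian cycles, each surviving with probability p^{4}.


K_4 has (4 − 1)!/2 = 3 labelled Hamiltonian cycles.
For each such Hamiltonian cycle H, let X_H = 1 if all 4 edges of H are present in G. Then P[X_H = 1] = p^{4} = (3/4)^{4} = 81/256.
Summing the indicators: E[X] = Σ_H E[X_H] = 3 · p^{4} = 3 · 81/256 = 243/256.
Numerically: E[X] ≈ 0.94922.

E[X] = 3 · (3/4)^{4} = 243/256 ≈ 0.94922.


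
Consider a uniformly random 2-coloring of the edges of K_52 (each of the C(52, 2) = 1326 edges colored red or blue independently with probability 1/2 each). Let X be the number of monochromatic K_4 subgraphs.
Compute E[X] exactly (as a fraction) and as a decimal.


Let X = Σ_S X_S over the C(52, 4) = 270725 subsets S of size 4, where X_S = 1 if the K_4 on S is monochromatic.
For a fixed S, the K_4 on S has C(4, 2) = 6 edges. P[all 6 edges red] = (1/2)^6, and likewise for blue, so P[monochromatic] = 2·(1/2)^6 = 2^{1 − 6} = 1/32.
By linearity of expectation: E[X] = C(52, 4) · 2^{1 − 6} = 270725 · 1/32 = 270725/32.
Numerically: E[X] ≈ 8460.156.

E[X] = C(52,4)·2^(1−C(4,2)) = 270725/32 ≈ 8460.156.


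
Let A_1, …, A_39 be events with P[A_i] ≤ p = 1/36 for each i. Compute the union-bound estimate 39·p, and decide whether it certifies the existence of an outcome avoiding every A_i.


Union bound: P[∪_{i=1}^{39} A_i] ≤ Σ_i P[A_i] ≤ 39·p = 39·(1/36) = 13/12.
Numerically: 13/12 ≈ 1.083333.
Is 13/12 < 1? NO.
Since the bound 13/12 is ≥ 1, the union bound is uninformative here; it does NOT by itself certify existence.

39·p = 13/12 ≈ 1.083333; existence NOT certified by the union bound.


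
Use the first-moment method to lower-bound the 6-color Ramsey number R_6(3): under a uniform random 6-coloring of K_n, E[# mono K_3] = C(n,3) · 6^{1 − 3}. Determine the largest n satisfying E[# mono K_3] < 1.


We need C(n, 3) · 6^{1 − 3} < 1, i.e. C(n, 3) < 6^{3 − 1} = 36.
Check values of n near the boundary:
  n = 4: C(4, 3) = 4; 4 < 36? YES
  n = 5: C(5, 3) = 10; 10 < 36? YES
  n = 6: C(6, 3) = 20; 20 < 36? YES
  n = 7: C(7, 3) = 35; 35 < 36? YES
  n = 8: C(8, 3) = 56; 56 < 36? NO
The largest n with C(n, 3) < 36 is n = 7 (where E[X] = 35/36 ≈ 0.97222). Hence R_6(3) > 7, i.e. R_6(3) ≥ 8.

Largest n = 7; hence R_6(3) > 7.


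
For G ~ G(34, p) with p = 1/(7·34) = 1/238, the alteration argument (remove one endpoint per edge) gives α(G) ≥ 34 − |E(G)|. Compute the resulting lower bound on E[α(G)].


E[|E(G)|] = C(34, 2)·p = 561 · (1/238) = 33/14.
E[α(G)] ≥ n − E[|E(G)|] = 34 − 33/14 = 443/14.
Numerically: ≈ 31.643.
(This is only a lower bound; the true E[α(G)] may be larger.)

E[α(G)] ≥ 443/14 ≈ 31.643.


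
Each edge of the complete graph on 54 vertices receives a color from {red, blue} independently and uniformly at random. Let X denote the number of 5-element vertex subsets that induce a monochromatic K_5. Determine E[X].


Let X = Σ_S X_S over the C(54, 5) = 3162510 subsets S of size 5, where X_S = 1 if the K_5 on S is monochromatic.
For a fixed S, the K_5 on S has C(5, 2) = 10 edges. P[all 10 edges red] = (1/2)^10, and likewise for blue, so P[monochromatic] = 2·(1/2)^10 = 2^{1 − 10} = 1/512.
By linearity of expectation: E[X] = C(54, 5) · 2^{1 − 10} = 3162510 · 1/512 = 1581255/256.
Numerically: E[X] ≈ 6176.7773.

E[X] = C(54,5)·2^(1−C(5,2)) = 1581255/256 ≈ 6176.7773.


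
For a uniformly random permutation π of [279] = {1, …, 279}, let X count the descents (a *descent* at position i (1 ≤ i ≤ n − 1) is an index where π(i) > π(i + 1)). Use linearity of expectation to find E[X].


Write X = Σ X_I over i = 1, …, 278, with X_I the indicator of one descent.
There are 278 indicators.
For each fixed i, the pair (π(i), π(i+1)) is a uniformly random ordered pair of distinct values from {1, …, 279}; by symmetry P[π(i) > π(i+1)] = 1/2.
By linearity: E[X] = 278 · (1/2) = (279 − 1) · (1/2) = 139 ≈ 139.000.

E[X] = 139 = 139.000.


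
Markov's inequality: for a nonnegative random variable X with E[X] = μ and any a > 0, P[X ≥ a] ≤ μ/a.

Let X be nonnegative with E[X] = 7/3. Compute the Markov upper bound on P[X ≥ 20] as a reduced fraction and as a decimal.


μ = E[X] = 7/3, a = 20.
Markov: P[X ≥ 20] ≤ μ/a = (7/3)/20 = 7/60.
Numerically: ≈ 0.1167.
(Since a = 20 > μ = 2.3333, the bound 7/60 is < 1 and informative.)

P[X ≥ 20] ≤ 7/60 ≈ 0.1167.
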